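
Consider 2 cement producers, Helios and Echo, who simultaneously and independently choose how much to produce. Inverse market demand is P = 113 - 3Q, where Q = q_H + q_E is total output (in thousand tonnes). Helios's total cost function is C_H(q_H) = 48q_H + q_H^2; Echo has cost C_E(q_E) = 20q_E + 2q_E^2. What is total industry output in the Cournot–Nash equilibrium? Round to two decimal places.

12.96

Helios's profit: π_H = (113 - 3Q)q_H - (48q_H + q_H²). Setting ∂π_H/∂q_H = 0: 65 - 8q_H - 3(q_E) = 0.
Echo's profit: π_E = (113 - 3Q)q_E - (20q_E + 2q_E²). Setting ∂π_E/∂q_E = 0: 93 - 10q_E - 3(q_H) = 0.
Best responses: q_H = (65 - 3q_E)/8, q_E = (93 - 3q_H)/10.
Solving the pair: q_H = 371/71, q_E = 549/71.
Total output Q = 371/71 + 549/71 = 920/71.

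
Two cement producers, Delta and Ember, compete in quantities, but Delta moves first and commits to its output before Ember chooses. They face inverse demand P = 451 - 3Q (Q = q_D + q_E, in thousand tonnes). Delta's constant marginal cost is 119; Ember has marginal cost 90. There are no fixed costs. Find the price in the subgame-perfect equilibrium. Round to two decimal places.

194.75

Solve by backward induction. Given q_D, the follower Ember maximises π_E = (451 - 3q_D - 3q_E)q_E - 90q_E.
Setting the follower's marginal profit to zero, 361 - 3q_D - 6q_E = 0, i.e. q_E = (361 - 3q_D)/6.
The leader anticipates this reaction. Substituting into P = 451 - 3Q gives P = 541/2 - (3/2)q_D, so π_D = (541/2 - (3/2)q_D)q_D - 119q_D.
Leader FOC: 303/2 - 3q_D = 0, so q_D = 101/2.
Then q_E = (361 - 3·(101/2))/6 = 419/12.
Total output Q = 1025/12, so price P = 451 - 3·(1025/12) = 779/4.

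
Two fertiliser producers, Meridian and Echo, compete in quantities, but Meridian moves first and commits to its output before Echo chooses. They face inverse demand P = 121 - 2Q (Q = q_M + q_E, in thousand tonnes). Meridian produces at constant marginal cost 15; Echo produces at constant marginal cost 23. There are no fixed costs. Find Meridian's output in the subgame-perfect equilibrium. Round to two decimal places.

Solve by backward induction. Given q_M, the follower Echo maximises π_E = (121 - 2q_M - 2q_E)q_E - 23q_E.
∂π_E/∂q_E = 98 - 2q_M - 4q_E = 0 gives the reaction function q_E = (98 - 2q_M)/4.
The leader anticipates this reaction. Substituting into P = 121 - 2Q gives P = 72 - q_M, so π_M = (72 - q_M)q_M - 15q_M.
Leader FOC: 57 - 2q_M = 0, so q_M = 57/2.
Then q_E = (98 - 2·(57/2))/4 = 41/4.

28.50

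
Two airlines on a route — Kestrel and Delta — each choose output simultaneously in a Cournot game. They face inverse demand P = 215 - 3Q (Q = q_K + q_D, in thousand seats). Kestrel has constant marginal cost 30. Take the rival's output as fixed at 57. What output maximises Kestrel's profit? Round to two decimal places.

2.33

With the rival's output fixed at 57, Kestrel's profit is π_K = (215 - 3·57 - 3q_K)q_K - (30q_K) = (44 - 3q_K)q_K - (30q_K).
∂π_K/∂q_K = 14 - 6q_K = 0, so q_K = 7/3.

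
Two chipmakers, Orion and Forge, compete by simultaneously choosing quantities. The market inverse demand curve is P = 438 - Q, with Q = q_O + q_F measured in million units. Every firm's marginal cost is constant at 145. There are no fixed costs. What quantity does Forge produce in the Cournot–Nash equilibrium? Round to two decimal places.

97.67

Each firm earns π_i = (438 - Q)q_i - 145q_i.
Setting ∂π_i/∂q_i = 0 with rivals' quantities fixed: 293 - 2q_i - q_j = 0.
By symmetry each firm produces the same amount; substituting q_j = q_i yields q_i = 293/3.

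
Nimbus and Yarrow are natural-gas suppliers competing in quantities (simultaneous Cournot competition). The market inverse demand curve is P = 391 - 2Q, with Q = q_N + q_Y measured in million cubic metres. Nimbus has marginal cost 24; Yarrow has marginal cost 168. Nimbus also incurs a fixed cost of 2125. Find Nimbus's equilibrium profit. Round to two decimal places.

Nimbus's profit: π_N = (391 - 2Q)q_N - (24q_N). Setting ∂π_N/∂q_N = 0: 367 - 4q_N - 2(q_Y) = 0.
Yarrow's profit: π_Y = (391 - 2Q)q_Y - (168q_Y). Setting ∂π_Y/∂q_Y = 0: 223 - 4q_Y - 2(q_N) = 0.
Rearranging gives the reaction functions q_N = (367 - 2q_Y)/4 and q_Y = (223 - 2q_N)/4.
Substituting one into the other gives q_N = 511/6 and q_Y = 79/6.
Price P = 391 - 2·(295/3) = 583/3.
Nimbus's profit: (583/3 - 24)·(511/6) - 2125 = 12381.7222.

12381.72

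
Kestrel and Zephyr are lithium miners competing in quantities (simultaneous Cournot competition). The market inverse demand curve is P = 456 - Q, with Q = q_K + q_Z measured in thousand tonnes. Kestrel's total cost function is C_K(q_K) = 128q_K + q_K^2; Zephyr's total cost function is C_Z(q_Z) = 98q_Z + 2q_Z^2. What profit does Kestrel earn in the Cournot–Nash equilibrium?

9800

Kestrel's profit: π_K = (456 - Q)q_K - (128q_K + q_K²). Setting ∂π_K/∂q_K = 0: 328 - 4q_K - (q_Z) = 0.
Zephyr's profit: π_Z = (456 - Q)q_Z - (98q_Z + 2q_Z²). Setting ∂π_Z/∂q_Z = 0: 358 - 6q_Z - (q_K) = 0.
Best responses: q_K = (328 - q_Z)/4, q_Z = (358 - q_K)/6.
Solving the pair: q_K = 70, q_Z = 48.
Price P = 456 - 118 = 338.
Kestrel's profit: 338·70 - 128·70 - 70² = 9800.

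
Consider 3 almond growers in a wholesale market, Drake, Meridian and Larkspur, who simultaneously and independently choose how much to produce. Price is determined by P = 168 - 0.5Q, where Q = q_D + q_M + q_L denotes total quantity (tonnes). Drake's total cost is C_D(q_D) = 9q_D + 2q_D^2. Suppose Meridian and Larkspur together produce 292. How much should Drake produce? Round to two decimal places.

With rivals' combined output fixed at 292, Drake's profit is π_D = (168 - (1/2)·292 - (1/2)q_D)q_D - (9q_D + 2q_D²) = (22 - (1/2)q_D)q_D - (9q_D + 2q_D²).
∂π_D/∂q_D = 13 - 5q_D = 0, so q_D = 13/5.

2.60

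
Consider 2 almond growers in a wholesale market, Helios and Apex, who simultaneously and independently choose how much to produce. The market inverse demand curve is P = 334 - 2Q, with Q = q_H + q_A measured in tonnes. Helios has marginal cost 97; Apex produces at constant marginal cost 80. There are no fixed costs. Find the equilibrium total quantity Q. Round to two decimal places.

Helios's profit: π_H = (334 - 2Q)q_H - (97q_H). Setting ∂π_H/∂q_H = 0: 237 - 4q_H - 2(q_A) = 0.
Apex's profit: π_A = (334 - 2Q)q_A - (80q_A). Setting ∂π_A/∂q_A = 0: 254 - 4q_A - 2(q_H) = 0.
So q_H = (237 - 2q_A)/4 and q_A = (254 - 2q_H)/4.
Substituting one into the other gives q_H = 110/3 and q_A = 271/6.
Total output Q = 110/3 + 271/6 = 491/6.

81.83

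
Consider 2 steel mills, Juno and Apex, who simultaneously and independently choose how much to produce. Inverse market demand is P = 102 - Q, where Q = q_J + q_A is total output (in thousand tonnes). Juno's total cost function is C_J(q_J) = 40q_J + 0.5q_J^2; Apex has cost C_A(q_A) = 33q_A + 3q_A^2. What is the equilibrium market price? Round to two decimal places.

77.13

Juno's profit: π_J = (102 - Q)q_J - (40q_J + (1/2)q_J²). Setting ∂π_J/∂q_J = 0: 62 - 3q_J - (q_A) = 0.
Apex's profit: π_A = (102 - Q)q_A - (33q_A + 3q_A²). Setting ∂π_A/∂q_A = 0: 69 - 8q_A - (q_J) = 0.
Best responses: q_J = (62 - q_A)/3, q_A = (69 - q_J)/8.
Substituting one into the other gives q_J = 427/23 and q_A = 145/23.
Total output Q = 572/23, so price P = 102 - 572/23 = 1774/23.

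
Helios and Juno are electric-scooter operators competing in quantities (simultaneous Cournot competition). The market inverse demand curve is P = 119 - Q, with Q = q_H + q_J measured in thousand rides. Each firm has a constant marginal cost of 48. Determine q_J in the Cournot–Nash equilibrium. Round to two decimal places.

Each firm earns π_i = (119 - Q)q_i - 48q_i.
Setting ∂π_i/∂q_i = 0 with rivals' quantities fixed: 71 - 2q_i - q_j = 0.
With identical firms every q_j equals q_i, so q_j = q_i and 71 = 3q_i, giving q_i = 71/3.

23.67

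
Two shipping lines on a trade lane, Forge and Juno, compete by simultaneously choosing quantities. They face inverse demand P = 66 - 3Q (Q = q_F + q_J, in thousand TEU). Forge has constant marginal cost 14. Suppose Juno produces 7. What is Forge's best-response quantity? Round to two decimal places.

5.17

With the rival's output fixed at 7, Forge's profit is π_F = (66 - 3·7 - 3q_F)q_F - (14q_F) = (45 - 3q_F)q_F - (14q_F).
∂π_F/∂q_F = 31 - 6q_F = 0, so q_F = 31/6.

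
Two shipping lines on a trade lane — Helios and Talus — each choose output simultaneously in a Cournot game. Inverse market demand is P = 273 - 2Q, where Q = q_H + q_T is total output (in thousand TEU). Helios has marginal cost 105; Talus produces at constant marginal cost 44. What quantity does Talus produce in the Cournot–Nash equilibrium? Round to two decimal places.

48.33

Helios's profit: π_H = (273 - 2Q)q_H - (105q_H). Setting ∂π_H/∂q_H = 0: 168 - 4q_H - 2(q_T) = 0.
Talus's profit: π_T = (273 - 2Q)q_T - (44q_T). Setting ∂π_T/∂q_T = 0: 229 - 4q_T - 2(q_H) = 0.
Rearranging gives the reaction functions q_H = (168 - 2q_T)/4 and q_T = (229 - 2q_H)/4.
Substituting one into the other gives q_H = 107/6 and q_T = 145/3.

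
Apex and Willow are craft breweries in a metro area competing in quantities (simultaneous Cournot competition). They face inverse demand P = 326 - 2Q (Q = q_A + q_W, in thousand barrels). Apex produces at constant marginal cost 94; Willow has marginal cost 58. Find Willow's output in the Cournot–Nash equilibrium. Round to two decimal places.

50.67

Apex's profit: π_A = (326 - 2Q)q_A - (94q_A). Setting ∂π_A/∂q_A = 0: 232 - 4q_A - 2(q_W) = 0.
Willow's profit: π_W = (326 - 2Q)q_W - (58q_W). Setting ∂π_W/∂q_W = 0: 268 - 4q_W - 2(q_A) = 0.
Rearranging gives the reaction functions q_A = (232 - 2q_W)/4 and q_W = (268 - 2q_A)/4.
Substituting one into the other gives q_A = 98/3 and q_W = 152/3.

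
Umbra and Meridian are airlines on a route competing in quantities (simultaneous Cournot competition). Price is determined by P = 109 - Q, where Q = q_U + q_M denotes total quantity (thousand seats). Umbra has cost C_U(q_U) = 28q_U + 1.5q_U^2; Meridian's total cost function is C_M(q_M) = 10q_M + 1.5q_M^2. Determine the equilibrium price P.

79

Umbra's profit: π_U = (109 - Q)q_U - (28q_U + (3/2)q_U²). Setting ∂π_U/∂q_U = 0: 81 - 5q_U - (q_M) = 0.
Meridian's profit: π_M = (109 - Q)q_M - (10q_M + (3/2)q_M²). Setting ∂π_M/∂q_M = 0: 99 - 5q_M - (q_U) = 0.
Best responses: q_U = (81 - q_M)/5, q_M = (99 - q_U)/5.
Substituting one into the other gives q_U = 51/4 and q_M = 69/4.
Total output Q = 30, so price P = 109 - 30 = 79.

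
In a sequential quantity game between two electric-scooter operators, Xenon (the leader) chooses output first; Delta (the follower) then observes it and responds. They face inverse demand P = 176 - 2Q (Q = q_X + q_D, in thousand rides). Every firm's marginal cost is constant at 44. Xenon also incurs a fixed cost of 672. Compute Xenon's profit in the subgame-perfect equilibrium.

The follower Delta best-responds to any q_X: π_D = (176 - 2Q)q_D - 44q_D.
Follower FOC: 132 - 2q_X - 4q_D = 0, so q_D(q_X) = (132 - 2q_X)/4.
Xenon substitutes q_D(q_X) into its own profit: π_X = q_X(176 - 2q_X - (132 - 2q_X)/2) - 44q_X = (110 - q_X)q_X - 44q_X.
Leader FOC: 66 - 2q_X = 0, so q_X = 33.
Then q_D = (132 - 2·33)/4 = 33/2.
Price P = 176 - 2·(99/2) = 77.
Xenon's profit: (77 - 44)·33 - 672 = 417.

417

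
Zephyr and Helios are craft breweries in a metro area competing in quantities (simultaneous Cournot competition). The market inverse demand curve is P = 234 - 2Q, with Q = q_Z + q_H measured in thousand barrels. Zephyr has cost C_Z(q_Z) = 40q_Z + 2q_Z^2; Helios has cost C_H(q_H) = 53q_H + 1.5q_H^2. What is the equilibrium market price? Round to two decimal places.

Zephyr's profit: π_Z = (234 - 2Q)q_Z - (40q_Z + 2q_Z²). Setting ∂π_Z/∂q_Z = 0: 194 - 8q_Z - 2(q_H) = 0.
Helios's profit: π_H = (234 - 2Q)q_H - (53q_H + (3/2)q_H²). Setting ∂π_H/∂q_H = 0: 181 - 7q_H - 2(q_Z) = 0.
Rearranging gives the reaction functions q_Z = (194 - 2q_H)/8 and q_H = (181 - 2q_Z)/7.
Solving the pair: q_Z = 249/13, q_H = 265/13.
Total output Q = 514/13, so price P = 234 - 2·(514/13) = 154.9231.

154.92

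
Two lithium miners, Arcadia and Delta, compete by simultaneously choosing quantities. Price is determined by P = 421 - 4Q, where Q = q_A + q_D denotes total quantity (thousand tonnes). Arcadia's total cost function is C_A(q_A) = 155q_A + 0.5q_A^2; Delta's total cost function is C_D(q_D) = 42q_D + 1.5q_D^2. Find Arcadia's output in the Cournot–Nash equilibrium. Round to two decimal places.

Arcadia's profit: π_A = (421 - 4Q)q_A - (155q_A + (1/2)q_A²). Setting ∂π_A/∂q_A = 0: 266 - 9q_A - 4(q_D) = 0.
Delta's first-order condition: 379 - 11q_D - 4(q_A) = 0.
Best responses: q_A = (266 - 4q_D)/9, q_D = (379 - 4q_A)/11.
Substituting one into the other gives q_A = 1410/83 and q_D = 28.2771.

16.99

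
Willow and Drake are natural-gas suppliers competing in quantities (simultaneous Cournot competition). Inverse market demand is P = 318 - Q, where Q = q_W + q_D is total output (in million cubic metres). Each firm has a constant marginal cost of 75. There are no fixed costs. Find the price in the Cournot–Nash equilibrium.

156

A representative firm's profit is π_i = q_i(318 - Q) - 75q_i.
First-order condition (treating rivals' output as given): 243 - 2q_i - q_j = 0.
With identical firms every q_j equals q_i, so q_j = q_i and 243 = 3q_i, giving q_i = 81.
Total output Q = 162, so price P = 318 - 162 = 156.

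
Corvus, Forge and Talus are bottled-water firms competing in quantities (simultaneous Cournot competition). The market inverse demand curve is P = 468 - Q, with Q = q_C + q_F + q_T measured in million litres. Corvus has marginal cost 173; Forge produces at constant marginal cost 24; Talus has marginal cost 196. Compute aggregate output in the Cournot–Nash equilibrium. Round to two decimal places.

252.75

Corvus's profit: π_C = (468 - Q)q_C - (173q_C). Setting ∂π_C/∂q_C = 0: 295 - 2q_C - (q_F + q_T) = 0.
Forge's first-order condition: 444 - 2q_F - (q_C + q_T) = 0.
Talus's first-order condition: 272 - 2q_T - (q_C + q_F) = 0.
Adding the 3 conditions: 1011 − 2Q − 2Q = 0, i.e. Q = 1011/4.
Back-substituting: q_C = (295 − 1011/4) = 169/4, q_F = (444 − 1011/4) = 765/4, q_T = (272 − 1011/4) = 77/4.
Total output Q = 169/4 + 765/4 + 77/4 = 1011/4.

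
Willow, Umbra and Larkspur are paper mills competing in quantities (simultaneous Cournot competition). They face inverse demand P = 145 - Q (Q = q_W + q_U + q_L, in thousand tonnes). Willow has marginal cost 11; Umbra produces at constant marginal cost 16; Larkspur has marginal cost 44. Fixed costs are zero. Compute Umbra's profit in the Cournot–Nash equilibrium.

Willow's profit: π_W = (145 - Q)q_W - (11q_W). Setting ∂π_W/∂q_W = 0: 134 - 2q_W - (q_U + q_L) = 0.
Umbra's profit: π_U = (145 - Q)q_U - (16q_U). Setting ∂π_U/∂q_U = 0: 129 - 2q_U - (q_W + q_L) = 0.
Larkspur's profit: π_L = (145 - Q)q_L - (44q_L). Setting ∂π_L/∂q_L = 0: 101 - 2q_L - (q_W + q_U) = 0.
Adding the 3 first-order conditions: 364 − 4Q = 0, so Q = 91.
Back-substituting: q_W = (134 − 91) = 43, q_U = (129 − 91) = 38, q_L = (101 − 91) = 10.
Price P = 145 - 91 = 54.
Umbra's profit: (54 - 16)·38 = 1444.

1444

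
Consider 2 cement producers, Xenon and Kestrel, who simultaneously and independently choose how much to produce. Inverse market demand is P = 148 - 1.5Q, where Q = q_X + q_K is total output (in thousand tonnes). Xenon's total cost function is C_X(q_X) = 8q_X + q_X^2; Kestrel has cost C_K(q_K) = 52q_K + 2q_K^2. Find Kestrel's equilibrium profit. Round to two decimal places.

Xenon's profit: π_X = (148 - 1.5Q)q_X - (8q_X + q_X²). Setting ∂π_X/∂q_X = 0: 140 - 5q_X - (3/2)(q_K) = 0.
Kestrel's first-order condition: 96 - 7q_K - (3/2)(q_X) = 0.
Rearranging gives the reaction functions q_X = (140 - (3/2)q_K)/5 and q_K = (96 - (3/2)q_X)/7.
Solving the pair: q_X = 25.5267, q_K = 1080/131.
Price P = 148 - (3/2)·33.7710 = 97.3435.
Kestrel's profit: 97.3435·(1080/131) - 52·(1080/131) - 2(1080/131)² = 237.8882.

237.89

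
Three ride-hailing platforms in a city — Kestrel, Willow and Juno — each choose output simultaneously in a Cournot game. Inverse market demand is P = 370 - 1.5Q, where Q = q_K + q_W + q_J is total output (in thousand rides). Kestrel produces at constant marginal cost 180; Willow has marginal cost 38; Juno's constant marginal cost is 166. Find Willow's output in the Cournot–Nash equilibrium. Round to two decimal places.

100.33

Kestrel's profit: π_K = (370 - 1.5Q)q_K - (180q_K). Setting ∂π_K/∂q_K = 0: 190 - 3q_K - (3/2)(q_W + q_J) = 0.
Willow's first-order condition: 332 - 3q_W - (3/2)(q_K + q_J) = 0.
Juno's profit: π_J = (370 - 1.5Q)q_J - (166q_J). Setting ∂π_J/∂q_J = 0: 204 - 3q_J - (3/2)(q_K + q_W) = 0.
Summing all 3 equations gives 726 − 6Q = 0, hence Q = 121.
Back-substituting: q_K = (190 − 363/2)/(3/2) = 17/3, q_W = (332 − 363/2)/(3/2) = 301/3, q_J = (204 − 363/2)/(3/2) = 15.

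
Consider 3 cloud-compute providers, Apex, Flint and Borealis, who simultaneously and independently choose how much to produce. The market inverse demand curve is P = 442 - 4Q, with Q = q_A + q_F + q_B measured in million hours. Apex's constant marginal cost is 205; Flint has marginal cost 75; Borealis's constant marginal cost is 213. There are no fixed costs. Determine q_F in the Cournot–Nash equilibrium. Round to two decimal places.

39.69

Apex's profit: π_A = (442 - 4Q)q_A - (205q_A). Setting ∂π_A/∂q_A = 0: 237 - 8q_A - 4(q_F + q_B) = 0.
Flint's profit: π_F = (442 - 4Q)q_F - (75q_F). Setting ∂π_F/∂q_F = 0: 367 - 8q_F - 4(q_A + q_B) = 0.
Borealis's first-order condition: 229 - 8q_B - 4(q_A + q_F) = 0.
Adding the 3 first-order conditions: 833 − 16Q = 0, so Q = 833/16.
Back-substituting: q_A = (237 − 833/4)/4 = 115/16, q_F = (367 − 833/4)/4 = 635/16, q_B = (229 − 833/4)/4 = 83/16.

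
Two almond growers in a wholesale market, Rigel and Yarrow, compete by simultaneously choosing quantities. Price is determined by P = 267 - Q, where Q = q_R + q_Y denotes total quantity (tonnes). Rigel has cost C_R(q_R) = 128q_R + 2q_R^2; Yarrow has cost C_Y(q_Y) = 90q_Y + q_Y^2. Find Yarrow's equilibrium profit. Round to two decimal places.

Rigel's profit: π_R = (267 - Q)q_R - (128q_R + 2q_R²). Setting ∂π_R/∂q_R = 0: 139 - 6q_R - (q_Y) = 0.
Yarrow's profit: π_Y = (267 - Q)q_Y - (90q_Y + q_Y²). Setting ∂π_Y/∂q_Y = 0: 177 - 4q_Y - (q_R) = 0.
Rearranging gives the reaction functions q_R = (139 - q_Y)/6 and q_Y = (177 - q_R)/4.
Substituting one into the other gives q_R = 379/23 and q_Y = 923/23.
Price P = 267 - 1302/23 = 210.3913.
Yarrow's profit: 210.3913·(923/23) - 90·(923/23) - (923/23)² = 3220.9036.

3220.90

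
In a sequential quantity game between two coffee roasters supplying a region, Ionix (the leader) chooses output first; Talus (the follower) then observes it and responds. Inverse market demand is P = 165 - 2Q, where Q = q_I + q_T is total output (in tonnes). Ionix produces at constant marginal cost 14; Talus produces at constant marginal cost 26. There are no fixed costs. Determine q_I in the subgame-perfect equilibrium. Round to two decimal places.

The follower Talus best-responds to any q_I: π_T = (165 - 2Q)q_T - 26q_T.
∂π_T/∂q_T = 139 - 2q_I - 4q_T = 0 gives the reaction function q_T = (139 - 2q_I)/4.
Ionix substitutes q_T(q_I) into its own profit: π_I = q_I(165 - 2q_I - (139 - 2q_I)/2) - 14q_I = (191/2 - q_I)q_I - 14q_I.
Maximising: ∂π_I/∂q_I = 163/2 - 2q_I = 0, giving q_I = 163/4.
Then q_T = (139 - 2·(163/4))/4 = 115/8.

40.75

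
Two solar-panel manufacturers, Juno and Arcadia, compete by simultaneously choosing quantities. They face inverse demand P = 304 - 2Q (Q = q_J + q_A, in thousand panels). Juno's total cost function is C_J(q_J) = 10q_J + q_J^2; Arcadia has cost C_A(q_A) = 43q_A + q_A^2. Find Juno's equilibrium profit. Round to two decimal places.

4519.23

Juno's profit: π_J = (304 - 2Q)q_J - (10q_J + q_J²). Setting ∂π_J/∂q_J = 0: 294 - 6q_J - 2(q_A) = 0.
Arcadia's first-order condition: 261 - 6q_A - 2(q_J) = 0.
Best responses: q_J = (294 - 2q_A)/6, q_A = (261 - 2q_J)/6.
Solving the pair: q_J = 621/16, q_A = 489/16.
Price P = 304 - 2·(555/8) = 661/4.
Juno's profit: (661/4)·(621/16) - 10·(621/16) - (621/16)² = 4519.2305.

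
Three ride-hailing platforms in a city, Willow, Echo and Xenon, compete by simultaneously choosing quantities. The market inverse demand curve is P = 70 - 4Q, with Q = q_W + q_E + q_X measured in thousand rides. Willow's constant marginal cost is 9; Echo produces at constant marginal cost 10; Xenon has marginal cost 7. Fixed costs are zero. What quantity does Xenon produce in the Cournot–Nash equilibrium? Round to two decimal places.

4.25

Willow's profit: π_W = (70 - 4Q)q_W - (9q_W). Setting ∂π_W/∂q_W = 0: 61 - 8q_W - 4(q_E + q_X) = 0.
Echo's profit: π_E = (70 - 4Q)q_E - (10q_E). Setting ∂π_E/∂q_E = 0: 60 - 8q_E - 4(q_W + q_X) = 0.
Xenon's profit: π_X = (70 - 4Q)q_X - (7q_X). Setting ∂π_X/∂q_X = 0: 63 - 8q_X - 4(q_W + q_E) = 0.
Summing all 3 equations gives 184 − 16Q = 0, hence Q = 23/2.
Back-substituting: q_W = (61 − 46)/4 = 15/4, q_E = (60 − 46)/4 = 7/2, q_X = (63 − 46)/4 = 17/4.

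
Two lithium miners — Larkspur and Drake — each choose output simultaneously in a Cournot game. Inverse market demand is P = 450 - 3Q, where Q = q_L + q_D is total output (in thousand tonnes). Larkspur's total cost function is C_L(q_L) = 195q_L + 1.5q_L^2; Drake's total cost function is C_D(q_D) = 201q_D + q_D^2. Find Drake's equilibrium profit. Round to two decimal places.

Larkspur's profit: π_L = (450 - 3Q)q_L - (195q_L + (3/2)q_L²). Setting ∂π_L/∂q_L = 0: 255 - 9q_L - 3(q_D) = 0.
Drake's profit: π_D = (450 - 3Q)q_D - (201q_D + q_D²). Setting ∂π_D/∂q_D = 0: 249 - 8q_D - 3(q_L) = 0.
So q_L = (255 - 3q_D)/9 and q_D = (249 - 3q_L)/8.
Substituting one into the other gives q_L = 431/21 and q_D = 164/7.
Price P = 450 - 3·(923/21) = 318.1429.
Drake's profit: 318.1429·(164/7) - 201·(164/7) - (164/7)² = 2195.5918.

2195.59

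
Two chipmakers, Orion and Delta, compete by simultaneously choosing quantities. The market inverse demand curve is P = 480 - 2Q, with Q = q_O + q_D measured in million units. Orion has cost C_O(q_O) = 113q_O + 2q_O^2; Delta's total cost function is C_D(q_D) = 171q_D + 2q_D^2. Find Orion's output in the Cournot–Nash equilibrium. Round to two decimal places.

Orion's profit: π_O = (480 - 2Q)q_O - (113q_O + 2q_O²). Setting ∂π_O/∂q_O = 0: 367 - 8q_O - 2(q_D) = 0.
Delta's profit: π_D = (480 - 2Q)q_D - (171q_D + 2q_D²). Setting ∂π_D/∂q_D = 0: 309 - 8q_D - 2(q_O) = 0.
Rearranging gives the reaction functions q_O = (367 - 2q_D)/8 and q_D = (309 - 2q_O)/8.
Solving the pair: q_O = 1159/30, q_D = 869/30.

38.63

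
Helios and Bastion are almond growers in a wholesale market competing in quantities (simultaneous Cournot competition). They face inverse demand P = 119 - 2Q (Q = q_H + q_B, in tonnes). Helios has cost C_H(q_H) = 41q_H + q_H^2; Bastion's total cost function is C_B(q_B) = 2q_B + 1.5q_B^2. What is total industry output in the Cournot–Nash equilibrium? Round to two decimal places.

22.58

Helios's profit: π_H = (119 - 2Q)q_H - (41q_H + q_H²). Setting ∂π_H/∂q_H = 0: 78 - 6q_H - 2(q_B) = 0.
Bastion's profit: π_B = (119 - 2Q)q_B - (2q_B + (3/2)q_B²). Setting ∂π_B/∂q_B = 0: 117 - 7q_B - 2(q_H) = 0.
So q_H = (78 - 2q_B)/6 and q_B = (117 - 2q_H)/7.
Solving the pair: q_H = 156/19, q_B = 273/19.
Total output Q = 156/19 + 273/19 = 429/19.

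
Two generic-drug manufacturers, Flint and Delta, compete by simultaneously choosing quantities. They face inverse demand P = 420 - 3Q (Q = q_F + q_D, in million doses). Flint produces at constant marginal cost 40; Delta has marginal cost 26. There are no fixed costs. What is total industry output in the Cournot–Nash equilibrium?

Flint's profit: π_F = (420 - 3Q)q_F - (40q_F). Setting ∂π_F/∂q_F = 0: 380 - 6q_F - 3(q_D) = 0.
Delta's profit: π_D = (420 - 3Q)q_D - (26q_D). Setting ∂π_D/∂q_D = 0: 394 - 6q_D - 3(q_F) = 0.
So q_F = (380 - 3q_D)/6 and q_D = (394 - 3q_F)/6.
Substituting one into the other gives q_F = 122/3 and q_D = 136/3.
Total output Q = 122/3 + 136/3 = 86.

86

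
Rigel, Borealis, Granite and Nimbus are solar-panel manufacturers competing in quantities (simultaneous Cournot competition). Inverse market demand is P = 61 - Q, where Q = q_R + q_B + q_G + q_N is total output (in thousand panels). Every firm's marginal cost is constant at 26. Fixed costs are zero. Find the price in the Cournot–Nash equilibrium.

33

Each firm earns π_i = (61 - Q)q_i - 26q_i.
First-order condition (treating rivals' output as given): 35 - 2q_i - Σ_{j≠i} q_j = 0.
By symmetry each firm produces the same amount; substituting Σ_{j≠i} q_j = 3q_i yields q_i = 35/5 = 7.
Total output Q = 28, so price P = 61 - 28 = 33.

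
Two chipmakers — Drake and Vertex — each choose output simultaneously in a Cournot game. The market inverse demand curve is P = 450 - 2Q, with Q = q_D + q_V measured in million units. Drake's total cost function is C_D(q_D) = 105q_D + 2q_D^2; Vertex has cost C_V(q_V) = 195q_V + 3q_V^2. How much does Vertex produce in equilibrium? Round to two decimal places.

17.76

Drake's profit: π_D = (450 - 2Q)q_D - (105q_D + 2q_D²). Setting ∂π_D/∂q_D = 0: 345 - 8q_D - 2(q_V) = 0.
Vertex's first-order condition: 255 - 10q_V - 2(q_D) = 0.
Best responses: q_D = (345 - 2q_V)/8, q_V = (255 - 2q_D)/10.
Substituting one into the other gives q_D = 735/19 and q_V = 675/38.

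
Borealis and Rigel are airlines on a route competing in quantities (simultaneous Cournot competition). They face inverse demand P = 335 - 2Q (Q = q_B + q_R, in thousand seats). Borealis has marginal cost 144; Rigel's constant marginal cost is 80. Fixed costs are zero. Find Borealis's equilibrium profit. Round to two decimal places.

896.06

Borealis's profit: π_B = (335 - 2Q)q_B - (144q_B). Setting ∂π_B/∂q_B = 0: 191 - 4q_B - 2(q_R) = 0.
Rigel's first-order condition: 255 - 4q_R - 2(q_B) = 0.
Best responses: q_B = (191 - 2q_R)/4, q_R = (255 - 2q_B)/4.
Solving the pair: q_B = 127/6, q_R = 319/6.
Price P = 335 - 2·(223/3) = 559/3.
Borealis's profit: (559/3 - 144)·(127/6) = 896.0556.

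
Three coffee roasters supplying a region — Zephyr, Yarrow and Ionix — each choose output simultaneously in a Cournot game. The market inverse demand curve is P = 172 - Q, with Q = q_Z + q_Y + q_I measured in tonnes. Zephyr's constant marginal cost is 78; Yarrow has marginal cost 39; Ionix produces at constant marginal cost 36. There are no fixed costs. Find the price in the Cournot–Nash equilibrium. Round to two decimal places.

Zephyr's profit: π_Z = (172 - Q)q_Z - (78q_Z). Setting ∂π_Z/∂q_Z = 0: 94 - 2q_Z - (q_Y + q_I) = 0.
Yarrow's profit: π_Y = (172 - Q)q_Y - (39q_Y). Setting ∂π_Y/∂q_Y = 0: 133 - 2q_Y - (q_Z + q_I) = 0.
Ionix's first-order condition: 136 - 2q_I - (q_Z + q_Y) = 0.
Adding the 3 first-order conditions: 363 − 4Q = 0, so Q = 363/4.
Back-substituting: q_Z = (94 − 363/4) = 13/4, q_Y = (133 − 363/4) = 169/4, q_I = (136 − 363/4) = 181/4.
Total output Q = 363/4, so price P = 172 - 363/4 = 325/4.

81.25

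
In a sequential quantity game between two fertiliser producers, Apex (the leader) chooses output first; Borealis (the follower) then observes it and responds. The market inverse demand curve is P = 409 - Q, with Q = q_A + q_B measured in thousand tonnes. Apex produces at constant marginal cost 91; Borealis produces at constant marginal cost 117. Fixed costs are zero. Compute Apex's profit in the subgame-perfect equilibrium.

Solve by backward induction. Given q_A, the follower Borealis maximises π_B = (409 - q_A - q_B)q_B - 117q_B.
Follower FOC: 292 - q_A - 2q_B = 0, so q_B(q_A) = (292 - q_A)/2.
The leader anticipates this reaction. Substituting into P = 409 - Q gives P = 263 - (1/2)q_A, so π_A = (263 - (1/2)q_A)q_A - 91q_A.
The leader's first-order condition 172 - q_A = 0 yields q_A = 172.
Then q_B = (292 - 172)/2 = 60.
Price P = 409 - 232 = 177.
Apex's profit: (177 - 91)·172 = 14792.

14792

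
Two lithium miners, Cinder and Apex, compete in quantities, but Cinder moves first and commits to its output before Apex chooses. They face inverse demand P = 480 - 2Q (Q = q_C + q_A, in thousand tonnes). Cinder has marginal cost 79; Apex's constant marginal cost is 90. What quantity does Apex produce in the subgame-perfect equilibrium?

46

The follower Apex best-responds to any q_C: π_A = (480 - 2Q)q_A - 90q_A.
Follower FOC: 390 - 2q_C - 4q_A = 0, so q_A(q_C) = (390 - 2q_C)/4.
The leader anticipates this reaction. Substituting into P = 480 - 2Q gives P = 285 - q_C, so π_C = (285 - q_C)q_C - 79q_C.
Maximising: ∂π_C/∂q_C = 206 - 2q_C = 0, giving q_C = 103.
Then q_A = (390 - 2·103)/4 = 46.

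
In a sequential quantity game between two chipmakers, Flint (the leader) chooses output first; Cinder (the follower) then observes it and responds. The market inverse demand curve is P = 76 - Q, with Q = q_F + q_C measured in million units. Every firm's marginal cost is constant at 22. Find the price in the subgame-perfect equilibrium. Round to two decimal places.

35.50

Solve by backward induction. Given q_F, the follower Cinder maximises π_C = (76 - q_F - q_C)q_C - 22q_C.
∂π_C/∂q_C = 54 - q_F - 2q_C = 0 gives the reaction function q_C = (54 - q_F)/2.
The leader anticipates this reaction. Substituting into P = 76 - Q gives P = 49 - (1/2)q_F, so π_F = (49 - (1/2)q_F)q_F - 22q_F.
Maximising: ∂π_F/∂q_F = 27 - q_F = 0, giving q_F = 27.
Then q_C = (54 - 27)/2 = 27/2.
Total output Q = 81/2, so price P = 76 - 81/2 = 71/2.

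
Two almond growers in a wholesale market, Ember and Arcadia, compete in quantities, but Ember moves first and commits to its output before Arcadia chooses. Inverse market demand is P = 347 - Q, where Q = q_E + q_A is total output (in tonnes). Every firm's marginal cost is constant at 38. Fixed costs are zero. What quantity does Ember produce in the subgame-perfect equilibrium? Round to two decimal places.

Solve by backward induction. Given q_E, the follower Arcadia maximises π_A = (347 - q_E - q_A)q_A - 38q_A.
∂π_A/∂q_A = 309 - q_E - 2q_A = 0 gives the reaction function q_A = (309 - q_E)/2.
Ember substitutes q_A(q_E) into its own profit: π_E = q_E(347 - q_E - (309 - q_E)/2) - 38q_E = (385/2 - (1/2)q_E)q_E - 38q_E.
Maximising: ∂π_E/∂q_E = 309/2 - q_E = 0, giving q_E = 309/2.
Then q_A = (309 - 309/2)/2 = 309/4.

154.50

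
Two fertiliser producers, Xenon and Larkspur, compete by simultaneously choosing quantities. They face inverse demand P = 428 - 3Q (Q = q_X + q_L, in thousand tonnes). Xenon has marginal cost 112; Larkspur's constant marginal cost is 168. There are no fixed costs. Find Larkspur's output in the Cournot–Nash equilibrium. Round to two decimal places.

Xenon's profit: π_X = (428 - 3Q)q_X - (112q_X). Setting ∂π_X/∂q_X = 0: 316 - 6q_X - 3(q_L) = 0.
Larkspur's first-order condition: 260 - 6q_L - 3(q_X) = 0.
So q_X = (316 - 3q_L)/6 and q_L = (260 - 3q_X)/6.
Solving the pair: q_X = 124/3, q_L = 68/3.

22.67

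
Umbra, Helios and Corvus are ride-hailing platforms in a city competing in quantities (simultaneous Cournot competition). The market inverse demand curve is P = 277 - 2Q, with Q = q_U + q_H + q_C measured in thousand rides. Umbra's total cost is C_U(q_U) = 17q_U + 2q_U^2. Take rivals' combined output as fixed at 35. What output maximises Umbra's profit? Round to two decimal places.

With rivals' combined output fixed at 35, Umbra's profit is π_U = (277 - 2·35 - 2q_U)q_U - (17q_U + 2q_U²) = (207 - 2q_U)q_U - (17q_U + 2q_U²).
∂π_U/∂q_U = 190 - 8q_U = 0, so q_U = 95/4.

23.75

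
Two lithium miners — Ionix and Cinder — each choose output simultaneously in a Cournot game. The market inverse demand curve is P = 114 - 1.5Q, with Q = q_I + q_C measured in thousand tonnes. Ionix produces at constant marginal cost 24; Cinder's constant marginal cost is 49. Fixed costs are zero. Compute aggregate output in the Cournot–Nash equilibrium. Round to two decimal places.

34.44

Ionix's profit: π_I = (114 - 1.5Q)q_I - (24q_I). Setting ∂π_I/∂q_I = 0: 90 - 3q_I - (3/2)(q_C) = 0.
Cinder's first-order condition: 65 - 3q_C - (3/2)(q_I) = 0.
So q_I = (90 - (3/2)q_C)/3 and q_C = (65 - (3/2)q_I)/3.
Substituting one into the other gives q_I = 230/9 and q_C = 80/9.
Total output Q = 230/9 + 80/9 = 310/9.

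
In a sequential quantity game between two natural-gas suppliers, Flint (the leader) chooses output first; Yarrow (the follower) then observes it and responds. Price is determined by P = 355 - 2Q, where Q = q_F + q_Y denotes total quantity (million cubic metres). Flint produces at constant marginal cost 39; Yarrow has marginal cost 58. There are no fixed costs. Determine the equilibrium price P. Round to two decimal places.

The follower Yarrow best-responds to any q_F: π_Y = (355 - 2Q)q_Y - 58q_Y.
∂π_Y/∂q_Y = 297 - 2q_F - 4q_Y = 0 gives the reaction function q_Y = (297 - 2q_F)/4.
The leader anticipates this reaction. Substituting into P = 355 - 2Q gives P = 413/2 - q_F, so π_F = (413/2 - q_F)q_F - 39q_F.
Maximising: ∂π_F/∂q_F = 335/2 - 2q_F = 0, giving q_F = 335/4.
Then q_Y = (297 - 2·(335/4))/4 = 259/8.
Total output Q = 929/8, so price P = 355 - 2·(929/8) = 491/4.

122.75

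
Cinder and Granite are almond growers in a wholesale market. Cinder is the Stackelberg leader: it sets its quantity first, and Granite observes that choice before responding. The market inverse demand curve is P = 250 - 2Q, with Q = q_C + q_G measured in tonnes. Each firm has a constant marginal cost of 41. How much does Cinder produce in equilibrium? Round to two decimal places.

52.25

Solve by backward induction. Given q_C, the follower Granite maximises π_G = (250 - 2q_C - 2q_G)q_G - 41q_G.
∂π_G/∂q_G = 209 - 2q_C - 4q_G = 0 gives the reaction function q_G = (209 - 2q_C)/4.
Cinder substitutes q_G(q_C) into its own profit: π_C = q_C(250 - 2q_C - (209 - 2q_C)/2) - 41q_C = (291/2 - q_C)q_C - 41q_C.
Maximising: ∂π_C/∂q_C = 209/2 - 2q_C = 0, giving q_C = 209/4.
Then q_G = (209 - 2·(209/4))/4 = 209/8.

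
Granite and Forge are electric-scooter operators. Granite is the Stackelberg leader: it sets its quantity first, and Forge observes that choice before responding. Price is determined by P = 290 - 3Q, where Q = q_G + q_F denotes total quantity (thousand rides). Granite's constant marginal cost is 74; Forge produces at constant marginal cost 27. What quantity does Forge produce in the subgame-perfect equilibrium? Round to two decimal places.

The follower Forge best-responds to any q_G: π_F = (290 - 3Q)q_F - 27q_F.
∂π_F/∂q_F = 263 - 3q_G - 6q_F = 0 gives the reaction function q_F = (263 - 3q_G)/6.
The leader anticipates this reaction. Substituting into P = 290 - 3Q gives P = 317/2 - (3/2)q_G, so π_G = (317/2 - (3/2)q_G)q_G - 74q_G.
Maximising: ∂π_G/∂q_G = 169/2 - 3q_G = 0, giving q_G = 169/6.
Then q_F = (263 - 3·(169/6))/6 = 119/4.

29.75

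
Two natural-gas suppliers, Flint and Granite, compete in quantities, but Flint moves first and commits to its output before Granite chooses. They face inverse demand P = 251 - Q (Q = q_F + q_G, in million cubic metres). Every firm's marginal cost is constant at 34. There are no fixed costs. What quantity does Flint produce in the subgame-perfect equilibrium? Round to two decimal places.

Solve by backward induction. Given q_F, the follower Granite maximises π_G = (251 - q_F - q_G)q_G - 34q_G.
Setting the follower's marginal profit to zero, 217 - q_F - 2q_G = 0, i.e. q_G = (217 - q_F)/2.
The leader anticipates this reaction. Substituting into P = 251 - Q gives P = 285/2 - (1/2)q_F, so π_F = (285/2 - (1/2)q_F)q_F - 34q_F.
Leader FOC: 217/2 - q_F = 0, so q_F = 217/2.
Then q_G = (217 - 217/2)/2 = 217/4.

108.50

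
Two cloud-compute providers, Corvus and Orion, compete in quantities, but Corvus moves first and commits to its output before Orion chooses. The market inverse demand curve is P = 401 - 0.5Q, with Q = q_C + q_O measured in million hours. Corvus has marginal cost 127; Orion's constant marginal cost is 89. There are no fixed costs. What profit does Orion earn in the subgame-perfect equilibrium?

The follower Orion best-responds to any q_C: π_O = (401 - 0.5Q)q_O - 89q_O.
Follower FOC: 312 - (1/2)q_C - q_O = 0, so q_O(q_C) = (312 - (1/2)q_C).
The leader anticipates this reaction. Substituting into P = 401 - 0.5Q gives P = 245 - (1/4)q_C, so π_C = (245 - (1/4)q_C)q_C - 127q_C.
Leader FOC: 118 - (1/2)q_C = 0, so q_C = 236.
Then q_O = (312 - (1/2)·236) = 194.
Price P = 401 - (1/2)·430 = 186.
Orion's profit: (186 - 89)·194 = 18818.

18818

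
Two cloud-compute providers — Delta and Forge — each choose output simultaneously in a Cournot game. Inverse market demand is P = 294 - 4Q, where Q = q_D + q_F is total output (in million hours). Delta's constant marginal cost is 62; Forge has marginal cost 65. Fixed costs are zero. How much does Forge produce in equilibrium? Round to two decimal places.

18.83

Delta's profit: π_D = (294 - 4Q)q_D - (62q_D). Setting ∂π_D/∂q_D = 0: 232 - 8q_D - 4(q_F) = 0.
Forge's first-order condition: 229 - 8q_F - 4(q_D) = 0.
So q_D = (232 - 4q_F)/8 and q_F = (229 - 4q_D)/8.
Solving the pair: q_D = 235/12, q_F = 113/6.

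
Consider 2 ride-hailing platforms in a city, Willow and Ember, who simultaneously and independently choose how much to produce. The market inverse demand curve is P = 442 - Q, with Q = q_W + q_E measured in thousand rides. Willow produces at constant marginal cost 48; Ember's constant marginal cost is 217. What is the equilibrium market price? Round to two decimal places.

Willow's profit: π_W = (442 - Q)q_W - (48q_W). Setting ∂π_W/∂q_W = 0: 394 - 2q_W - (q_E) = 0.
Ember's first-order condition: 225 - 2q_E - (q_W) = 0.
So q_W = (394 - q_E)/2 and q_E = (225 - q_W)/2.
Substituting one into the other gives q_W = 563/3 and q_E = 56/3.
Total output Q = 619/3, so price P = 442 - 619/3 = 707/3.

235.67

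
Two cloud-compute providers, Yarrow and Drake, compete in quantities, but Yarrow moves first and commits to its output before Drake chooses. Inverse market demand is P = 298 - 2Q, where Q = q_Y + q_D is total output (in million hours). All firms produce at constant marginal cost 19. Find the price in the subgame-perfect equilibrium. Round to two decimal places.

88.75

The follower Drake best-responds to any q_Y: π_D = (298 - 2Q)q_D - 19q_D.
∂π_D/∂q_D = 279 - 2q_Y - 4q_D = 0 gives the reaction function q_D = (279 - 2q_Y)/4.
Yarrow substitutes q_D(q_Y) into its own profit: π_Y = q_Y(298 - 2q_Y - (279 - 2q_Y)/2) - 19q_Y = (317/2 - q_Y)q_Y - 19q_Y.
Leader FOC: 279/2 - 2q_Y = 0, so q_Y = 279/4.
Then q_D = (279 - 2·(279/4))/4 = 279/8.
Total output Q = 837/8, so price P = 298 - 2·(837/8) = 355/4.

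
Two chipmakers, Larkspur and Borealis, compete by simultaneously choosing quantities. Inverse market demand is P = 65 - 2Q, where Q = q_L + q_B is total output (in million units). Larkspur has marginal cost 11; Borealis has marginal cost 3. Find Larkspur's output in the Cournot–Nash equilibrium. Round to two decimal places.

7.67

Larkspur's profit: π_L = (65 - 2Q)q_L - (11q_L). Setting ∂π_L/∂q_L = 0: 54 - 4q_L - 2(q_B) = 0.
Borealis's first-order condition: 62 - 4q_B - 2(q_L) = 0.
Rearranging gives the reaction functions q_L = (54 - 2q_B)/4 and q_B = (62 - 2q_L)/4.
Substituting one into the other gives q_L = 23/3 and q_B = 35/3.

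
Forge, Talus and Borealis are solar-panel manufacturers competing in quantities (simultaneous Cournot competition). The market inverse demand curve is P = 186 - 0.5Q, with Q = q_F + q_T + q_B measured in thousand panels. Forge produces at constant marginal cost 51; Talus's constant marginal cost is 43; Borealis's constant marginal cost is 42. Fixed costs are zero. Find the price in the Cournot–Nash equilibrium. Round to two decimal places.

Forge's profit: π_F = (186 - 0.5Q)q_F - (51q_F). Setting ∂π_F/∂q_F = 0: 135 - q_F - (1/2)(q_T + q_B) = 0.
Talus's first-order condition: 143 - q_T - (1/2)(q_F + q_B) = 0.
Borealis's first-order condition: 144 - q_B - (1/2)(q_F + q_T) = 0.
Summing all 3 equations gives 422 − 2Q = 0, hence Q = 211.
Back-substituting: q_F = (135 − 211/2)/(1/2) = 59, q_T = (143 − 211/2)/(1/2) = 75, q_B = (144 − 211/2)/(1/2) = 77.
Total output Q = 211, so price P = 186 - (1/2)·211 = 161/2.

80.50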